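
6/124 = 3/62 = 0.05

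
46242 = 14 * 3303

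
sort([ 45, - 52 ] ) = [  -  52,45]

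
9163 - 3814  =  5349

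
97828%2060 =1008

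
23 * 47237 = 1086451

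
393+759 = 1152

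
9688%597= 136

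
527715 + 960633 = 1488348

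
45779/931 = 49 + 160/931 = 49.17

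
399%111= 66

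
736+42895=43631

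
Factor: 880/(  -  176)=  - 5^1 = -5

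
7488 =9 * 832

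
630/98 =6 + 3/7=6.43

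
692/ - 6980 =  - 1  +  1572/1745 = - 0.10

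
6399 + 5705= 12104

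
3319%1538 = 243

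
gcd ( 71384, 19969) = 1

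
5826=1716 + 4110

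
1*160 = 160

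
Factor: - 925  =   -5^2 * 37^1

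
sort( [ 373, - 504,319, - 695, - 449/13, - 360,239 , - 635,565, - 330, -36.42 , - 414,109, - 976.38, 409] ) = [- 976.38, - 695,  -  635, - 504, - 414, - 360 , - 330, - 36.42, - 449/13, 109, 239, 319,373,409, 565] 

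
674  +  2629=3303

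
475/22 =475/22  =  21.59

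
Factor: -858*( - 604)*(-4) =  - 2^5*3^1*11^1*13^1*151^1 = -2072928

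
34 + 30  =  64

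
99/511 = 99/511 = 0.19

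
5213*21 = 109473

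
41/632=41/632  =  0.06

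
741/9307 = 741/9307 = 0.08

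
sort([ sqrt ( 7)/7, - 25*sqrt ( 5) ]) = [ - 25*sqrt( 5), sqrt ( 7)/7 ] 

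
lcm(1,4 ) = 4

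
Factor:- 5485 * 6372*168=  - 2^5 * 3^4*5^1*7^1* 59^1*1097^1 = -  5871670560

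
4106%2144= 1962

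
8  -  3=5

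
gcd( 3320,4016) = 8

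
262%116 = 30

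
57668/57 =1011+41/57 = 1011.72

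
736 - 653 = 83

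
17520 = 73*240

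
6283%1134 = 613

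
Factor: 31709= 37^1*857^1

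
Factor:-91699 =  - 107^1*857^1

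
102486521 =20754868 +81731653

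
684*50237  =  34362108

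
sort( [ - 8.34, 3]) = [ - 8.34,3]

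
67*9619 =644473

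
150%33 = 18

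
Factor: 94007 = 94007^1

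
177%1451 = 177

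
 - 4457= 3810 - 8267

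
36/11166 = 6/1861 =0.00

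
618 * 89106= 55067508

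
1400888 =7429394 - 6028506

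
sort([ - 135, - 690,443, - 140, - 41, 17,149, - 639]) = [  -  690, - 639,  -  140,  -  135,- 41, 17, 149,443 ]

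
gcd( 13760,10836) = 172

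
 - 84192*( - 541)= 45547872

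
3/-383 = - 1 + 380/383 = -0.01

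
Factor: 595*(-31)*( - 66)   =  2^1*3^1*5^1*7^1*11^1*17^1*31^1 = 1217370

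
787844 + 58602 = 846446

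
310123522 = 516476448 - 206352926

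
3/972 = 1/324= 0.00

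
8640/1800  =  24/5  =  4.80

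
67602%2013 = 1173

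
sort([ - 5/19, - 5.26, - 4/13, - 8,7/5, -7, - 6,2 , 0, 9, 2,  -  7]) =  [ - 8, -7,- 7,-6, - 5.26, - 4/13, - 5/19, 0,7/5,2,  2,9] 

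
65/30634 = 65/30634= 0.00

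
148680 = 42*3540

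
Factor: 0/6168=0 =0^1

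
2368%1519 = 849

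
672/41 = 16 +16/41 = 16.39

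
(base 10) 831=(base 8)1477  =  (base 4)30333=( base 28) 11J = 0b1100111111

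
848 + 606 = 1454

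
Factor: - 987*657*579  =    -  375457761 = -  3^4*  7^1 *47^1*73^1*193^1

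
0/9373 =0 = 0.00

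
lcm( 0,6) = 0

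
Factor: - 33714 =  - 2^1*3^2*1873^1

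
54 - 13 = 41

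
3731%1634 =463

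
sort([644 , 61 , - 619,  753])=[ - 619, 61, 644, 753]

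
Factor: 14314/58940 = 2^(-1)  *  5^( - 1) * 7^( - 1)*17^1= 17/70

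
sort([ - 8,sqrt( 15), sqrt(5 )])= [-8, sqrt( 5 ), sqrt(15 )]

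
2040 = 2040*1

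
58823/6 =9803  +  5/6 = 9803.83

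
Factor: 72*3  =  216 = 2^3*3^3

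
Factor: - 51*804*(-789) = 32352156=2^2*3^3 * 17^1*67^1*263^1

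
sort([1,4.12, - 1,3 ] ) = [ - 1,1, 3,4.12 ] 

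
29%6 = 5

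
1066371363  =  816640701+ 249730662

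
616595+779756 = 1396351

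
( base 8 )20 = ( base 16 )10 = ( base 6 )24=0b10000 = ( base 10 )16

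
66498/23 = 2891 + 5/23= 2891.22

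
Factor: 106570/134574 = 53285/67287 = 3^(-1)*5^1*11^ ( - 1 )*2039^( - 1)*10657^1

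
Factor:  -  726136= - 2^3*139^1*653^1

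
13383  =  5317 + 8066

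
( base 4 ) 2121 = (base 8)231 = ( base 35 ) 4d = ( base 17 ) 90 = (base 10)153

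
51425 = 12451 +38974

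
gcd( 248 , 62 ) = 62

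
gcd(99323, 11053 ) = 7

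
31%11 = 9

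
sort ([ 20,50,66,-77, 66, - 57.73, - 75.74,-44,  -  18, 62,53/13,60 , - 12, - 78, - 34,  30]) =[-78, - 77,-75.74,-57.73, -44,-34 , - 18, - 12, 53/13,  20,30,  50 , 60,  62,66 , 66] 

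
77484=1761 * 44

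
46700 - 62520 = -15820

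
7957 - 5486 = 2471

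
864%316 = 232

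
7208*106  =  764048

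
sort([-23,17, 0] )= [ - 23, 0,  17] 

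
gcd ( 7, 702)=1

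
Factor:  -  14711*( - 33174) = 488022714 = 2^1 * 3^2*19^1* 47^1*97^1*313^1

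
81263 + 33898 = 115161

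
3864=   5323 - 1459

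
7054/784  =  8 + 391/392 = 9.00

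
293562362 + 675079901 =968642263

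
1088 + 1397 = 2485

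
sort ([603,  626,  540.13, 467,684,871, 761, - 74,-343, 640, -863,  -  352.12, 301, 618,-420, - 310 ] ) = [  -  863,-420, - 352.12, - 343, - 310,- 74, 301,  467,  540.13, 603, 618, 626, 640, 684, 761,871 ]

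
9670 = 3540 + 6130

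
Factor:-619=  - 619^1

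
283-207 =76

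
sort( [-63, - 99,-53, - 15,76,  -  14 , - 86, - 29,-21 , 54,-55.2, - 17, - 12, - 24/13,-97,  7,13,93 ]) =[ - 99, - 97, - 86, -63, - 55.2,-53, - 29,-21, - 17,  -  15, - 14,-12,-24/13, 7, 13,  54, 76,  93] 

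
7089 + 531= 7620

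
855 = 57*15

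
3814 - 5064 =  - 1250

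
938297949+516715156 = 1455013105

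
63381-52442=10939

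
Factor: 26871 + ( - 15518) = 11353 = 11353^1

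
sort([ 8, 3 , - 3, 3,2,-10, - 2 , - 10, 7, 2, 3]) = [ - 10,-10, -3,-2, 2, 2, 3, 3,3, 7, 8]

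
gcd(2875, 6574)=1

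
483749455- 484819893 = - 1070438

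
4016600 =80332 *50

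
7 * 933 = 6531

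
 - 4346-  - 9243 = 4897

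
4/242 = 2/121 = 0.02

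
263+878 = 1141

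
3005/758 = 3 + 731/758= 3.96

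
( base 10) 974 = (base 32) ue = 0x3CE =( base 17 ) 365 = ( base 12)692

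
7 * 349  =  2443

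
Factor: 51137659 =4013^1 * 12743^1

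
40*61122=2444880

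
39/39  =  1 = 1.00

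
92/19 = 92/19 = 4.84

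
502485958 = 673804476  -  171318518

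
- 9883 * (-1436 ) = 14191988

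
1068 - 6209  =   - 5141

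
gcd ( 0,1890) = 1890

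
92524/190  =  486  +  92/95 = 486.97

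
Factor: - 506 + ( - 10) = - 516 = - 2^2*3^1*43^1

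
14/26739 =14/26739 = 0.00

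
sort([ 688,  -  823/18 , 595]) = [ - 823/18 , 595,688 ] 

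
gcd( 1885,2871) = 29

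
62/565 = 62/565 = 0.11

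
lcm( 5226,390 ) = 26130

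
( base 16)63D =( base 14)821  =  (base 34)1CX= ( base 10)1597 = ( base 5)22342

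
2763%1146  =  471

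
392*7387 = 2895704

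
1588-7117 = -5529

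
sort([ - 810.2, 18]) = [-810.2 , 18 ]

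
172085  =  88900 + 83185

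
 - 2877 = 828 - 3705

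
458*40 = 18320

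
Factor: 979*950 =2^1*5^2*11^1*19^1  *89^1  =  930050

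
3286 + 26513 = 29799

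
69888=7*9984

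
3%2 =1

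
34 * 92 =3128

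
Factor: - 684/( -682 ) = 342/341 = 2^1*3^2*11^( - 1)*19^1*31^(-1) 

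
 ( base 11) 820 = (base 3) 1100200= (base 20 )29a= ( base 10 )990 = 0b1111011110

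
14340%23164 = 14340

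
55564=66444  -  10880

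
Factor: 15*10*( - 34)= - 2^2*3^1 * 5^2*17^1 = -  5100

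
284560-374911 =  - 90351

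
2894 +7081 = 9975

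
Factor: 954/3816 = 2^( - 2) = 1/4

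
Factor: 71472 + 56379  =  3^1*19^1 * 2243^1= 127851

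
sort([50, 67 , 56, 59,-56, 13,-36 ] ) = [ - 56, - 36, 13 , 50, 56,59,67 ]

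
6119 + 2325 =8444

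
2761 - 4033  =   - 1272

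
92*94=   8648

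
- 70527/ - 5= 70527/5 = 14105.40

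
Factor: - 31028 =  - 2^2*7757^1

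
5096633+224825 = 5321458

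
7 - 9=-2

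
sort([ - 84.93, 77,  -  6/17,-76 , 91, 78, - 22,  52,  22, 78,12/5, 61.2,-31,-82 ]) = [-84.93, - 82,  -  76, - 31,-22, - 6/17,  12/5,22, 52 , 61.2,77 , 78,78,91]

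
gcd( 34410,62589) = 93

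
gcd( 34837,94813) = 1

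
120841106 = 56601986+64239120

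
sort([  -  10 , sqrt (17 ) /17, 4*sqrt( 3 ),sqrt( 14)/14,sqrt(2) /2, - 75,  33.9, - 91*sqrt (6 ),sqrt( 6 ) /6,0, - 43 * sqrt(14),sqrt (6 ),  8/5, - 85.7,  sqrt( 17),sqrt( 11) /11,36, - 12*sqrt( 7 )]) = [ - 91*sqrt( 6), - 43*sqrt (14 ),- 85.7, - 75,-12 * sqrt(7 ), - 10,  0,sqrt( 17)/17,sqrt( 14) /14,sqrt( 11 ) /11 , sqrt(6 ) /6,sqrt (2)/2,8/5 , sqrt ( 6 ), sqrt ( 17 ), 4 * sqrt( 3), 33.9, 36]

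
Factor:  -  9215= - 5^1*19^1 * 97^1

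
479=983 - 504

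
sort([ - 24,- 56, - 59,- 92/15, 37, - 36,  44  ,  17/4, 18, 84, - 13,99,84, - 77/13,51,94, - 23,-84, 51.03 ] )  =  [ - 84, - 59, - 56,  -  36, - 24, - 23, - 13, - 92/15, -77/13,17/4,  18,37 , 44,51,  51.03,  84,  84,94,99 ]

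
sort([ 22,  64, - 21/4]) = [ - 21/4,22, 64 ]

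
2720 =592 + 2128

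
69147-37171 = 31976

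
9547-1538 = 8009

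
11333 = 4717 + 6616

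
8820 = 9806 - 986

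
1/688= 1/688=0.00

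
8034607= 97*82831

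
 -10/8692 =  - 5/4346= -0.00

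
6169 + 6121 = 12290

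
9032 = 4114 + 4918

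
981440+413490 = 1394930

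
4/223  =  4/223 =0.02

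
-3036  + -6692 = -9728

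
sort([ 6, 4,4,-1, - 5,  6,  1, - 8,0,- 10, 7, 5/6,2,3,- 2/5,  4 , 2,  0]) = [ - 10,-8,  -  5,  -  1,-2/5, 0, 0, 5/6,1,2, 2,  3, 4, 4,4, 6, 6, 7]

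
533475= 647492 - 114017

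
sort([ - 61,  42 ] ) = [-61,42] 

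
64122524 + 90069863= 154192387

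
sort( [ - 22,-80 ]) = [ - 80, - 22]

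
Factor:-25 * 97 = -2425 = -5^2*97^1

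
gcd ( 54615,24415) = 5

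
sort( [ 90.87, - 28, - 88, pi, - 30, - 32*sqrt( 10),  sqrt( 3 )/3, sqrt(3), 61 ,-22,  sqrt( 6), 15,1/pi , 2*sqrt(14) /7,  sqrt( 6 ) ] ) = [ - 32 *sqrt( 10),-88, - 30 , - 28, - 22,1/pi, sqrt(3 )/3,2*sqrt(14)/7, sqrt(3 ), sqrt( 6), sqrt( 6),  pi, 15,61, 90.87 ]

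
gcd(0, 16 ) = 16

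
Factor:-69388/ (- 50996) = 61^( - 1)*83^1 = 83/61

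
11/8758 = 11/8758 = 0.00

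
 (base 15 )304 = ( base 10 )679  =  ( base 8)1247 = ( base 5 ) 10204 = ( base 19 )1ge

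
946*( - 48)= - 45408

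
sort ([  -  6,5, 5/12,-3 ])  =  [-6 ,- 3,5/12,5 ]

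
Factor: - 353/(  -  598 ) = 2^( - 1)*13^( - 1)*23^(-1 )*353^1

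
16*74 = 1184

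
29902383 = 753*39711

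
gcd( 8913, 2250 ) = 3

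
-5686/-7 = 812+2/7 = 812.29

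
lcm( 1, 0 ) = 0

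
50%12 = 2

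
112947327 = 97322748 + 15624579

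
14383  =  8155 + 6228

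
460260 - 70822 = 389438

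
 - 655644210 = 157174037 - 812818247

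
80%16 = 0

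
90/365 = 18/73= 0.25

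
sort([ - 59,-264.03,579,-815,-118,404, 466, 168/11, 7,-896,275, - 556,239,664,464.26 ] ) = [-896,  -  815,-556,  -  264.03,-118, - 59, 7, 168/11,239, 275 , 404, 464.26, 466, 579, 664 ] 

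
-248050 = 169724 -417774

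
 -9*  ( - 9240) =83160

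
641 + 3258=3899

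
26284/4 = 6571 = 6571.00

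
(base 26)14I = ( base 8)1436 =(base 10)798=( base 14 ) 410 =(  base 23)1BG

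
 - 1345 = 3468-4813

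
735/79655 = 147/15931  =  0.01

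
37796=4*9449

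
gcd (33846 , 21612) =6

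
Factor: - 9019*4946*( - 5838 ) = 260421352212 = 2^2*3^1*7^1 * 29^1 * 139^1*311^1*2473^1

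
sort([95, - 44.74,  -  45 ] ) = [ - 45, - 44.74,95]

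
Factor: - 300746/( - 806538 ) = 150373/403269  =  3^( - 1)*229^( - 1) * 587^( - 1)*150373^1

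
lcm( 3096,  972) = 83592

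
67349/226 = 298+ 1/226  =  298.00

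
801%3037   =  801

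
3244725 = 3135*1035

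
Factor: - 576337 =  - 41^1*14057^1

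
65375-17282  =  48093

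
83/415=1/5 = 0.20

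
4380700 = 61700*71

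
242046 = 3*80682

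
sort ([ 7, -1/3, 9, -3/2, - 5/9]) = [ - 3/2, - 5/9, - 1/3, 7 , 9]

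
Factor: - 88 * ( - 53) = 2^3*11^1 * 53^1 = 4664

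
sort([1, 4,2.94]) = [ 1, 2.94,4]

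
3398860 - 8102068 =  - 4703208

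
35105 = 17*2065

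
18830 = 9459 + 9371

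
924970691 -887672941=37297750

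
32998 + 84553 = 117551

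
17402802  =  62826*277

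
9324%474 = 318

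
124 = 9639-9515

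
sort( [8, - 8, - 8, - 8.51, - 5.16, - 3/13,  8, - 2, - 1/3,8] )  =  [  -  8.51, - 8, - 8, - 5.16  , - 2 , - 1/3 , - 3/13, 8,8,  8]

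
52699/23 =2291 + 6/23  =  2291.26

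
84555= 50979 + 33576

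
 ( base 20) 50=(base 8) 144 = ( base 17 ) 5f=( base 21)4G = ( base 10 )100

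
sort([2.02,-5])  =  [ - 5,2.02] 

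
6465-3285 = 3180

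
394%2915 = 394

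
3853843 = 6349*607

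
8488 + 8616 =17104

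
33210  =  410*81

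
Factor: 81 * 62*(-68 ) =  - 341496 = -2^3*3^4*17^1*31^1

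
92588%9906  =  3434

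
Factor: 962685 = 3^4*5^1*2377^1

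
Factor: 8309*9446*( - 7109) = - 2^1*7^1*1187^1 *4723^1  *  7109^1=- 557962760726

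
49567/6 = 49567/6 = 8261.17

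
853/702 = 1+151/702 = 1.22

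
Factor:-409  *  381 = -155829 = -  3^1*127^1*409^1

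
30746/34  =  15373/17 = 904.29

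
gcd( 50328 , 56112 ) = 24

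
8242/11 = 8242/11 = 749.27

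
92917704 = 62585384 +30332320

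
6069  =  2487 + 3582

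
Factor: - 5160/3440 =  - 2^( - 1 )*3^1 = - 3/2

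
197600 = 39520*5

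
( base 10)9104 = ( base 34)7tq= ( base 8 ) 21620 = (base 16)2390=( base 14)3464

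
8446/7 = 1206 + 4/7 = 1206.57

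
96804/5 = 96804/5 = 19360.80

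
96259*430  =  41391370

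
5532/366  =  15 + 7/61 = 15.11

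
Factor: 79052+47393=126445 = 5^1 * 11^3 * 19^1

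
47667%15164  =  2175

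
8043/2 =4021 +1/2 = 4021.50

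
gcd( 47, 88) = 1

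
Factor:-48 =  - 2^4*3^1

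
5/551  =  5/551 = 0.01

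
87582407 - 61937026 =25645381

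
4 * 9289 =37156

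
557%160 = 77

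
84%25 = 9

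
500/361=1 + 139/361 = 1.39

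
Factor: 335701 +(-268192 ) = 67509 =3^2*13^1* 577^1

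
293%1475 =293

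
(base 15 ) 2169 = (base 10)7074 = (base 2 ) 1101110100010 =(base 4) 1232202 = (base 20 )hde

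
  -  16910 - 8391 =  - 25301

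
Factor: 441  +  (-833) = -392 =-2^3*7^2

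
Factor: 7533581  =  11^2*23^1*2707^1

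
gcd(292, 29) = 1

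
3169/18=176 + 1/18=176.06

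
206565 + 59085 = 265650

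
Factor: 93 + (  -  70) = 23 = 23^1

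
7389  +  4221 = 11610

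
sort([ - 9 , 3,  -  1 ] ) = [-9, - 1,3]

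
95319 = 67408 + 27911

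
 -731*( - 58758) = 42952098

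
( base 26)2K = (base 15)4c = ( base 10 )72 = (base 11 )66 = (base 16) 48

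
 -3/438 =-1/146 =-  0.01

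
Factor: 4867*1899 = 9242433 = 3^2*31^1*157^1*211^1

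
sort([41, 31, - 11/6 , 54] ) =[ - 11/6, 31, 41, 54]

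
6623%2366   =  1891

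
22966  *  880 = 20210080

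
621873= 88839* 7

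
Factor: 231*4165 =962115=3^1*5^1*7^3*11^1*17^1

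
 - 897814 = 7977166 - 8874980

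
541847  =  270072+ 271775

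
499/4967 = 499/4967 = 0.10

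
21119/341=61+318/341=61.93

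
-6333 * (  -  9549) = 60473817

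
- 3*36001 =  - 108003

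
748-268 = 480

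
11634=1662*7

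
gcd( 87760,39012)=4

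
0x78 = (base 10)120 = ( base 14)88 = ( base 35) 3F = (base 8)170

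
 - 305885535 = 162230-306047765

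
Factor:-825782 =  - 2^1*412891^1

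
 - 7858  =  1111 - 8969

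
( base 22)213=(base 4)33201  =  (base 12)6A9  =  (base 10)993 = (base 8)1741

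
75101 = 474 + 74627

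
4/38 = 2/19 = 0.11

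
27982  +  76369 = 104351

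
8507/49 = 8507/49 = 173.61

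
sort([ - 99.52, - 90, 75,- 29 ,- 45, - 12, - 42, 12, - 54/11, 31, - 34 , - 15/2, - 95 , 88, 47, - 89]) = [ - 99.52, - 95 , - 90, -89,-45, - 42, - 34, - 29, - 12, - 15/2 , - 54/11, 12, 31, 47, 75, 88]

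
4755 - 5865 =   -  1110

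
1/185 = 1/185= 0.01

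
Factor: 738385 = 5^1*59^1*2503^1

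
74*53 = 3922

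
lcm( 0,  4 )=0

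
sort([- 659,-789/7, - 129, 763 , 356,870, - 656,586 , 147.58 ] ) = [ - 659 , - 656, - 129,-789/7,147.58,356, 586, 763,870] 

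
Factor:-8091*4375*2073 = -3^3*5^4 * 7^1*29^1 * 31^1*691^1 =- 73380313125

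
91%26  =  13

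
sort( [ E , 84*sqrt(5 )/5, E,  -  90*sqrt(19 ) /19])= [ - 90* sqrt(19 ) /19, E,E,84 *sqrt (5)/5]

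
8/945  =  8/945 = 0.01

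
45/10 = 4+1/2 = 4.50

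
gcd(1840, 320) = 80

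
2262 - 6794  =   - 4532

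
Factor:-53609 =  - 53609^1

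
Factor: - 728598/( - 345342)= 13^1*9341^1 * 57557^( - 1) = 121433/57557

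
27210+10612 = 37822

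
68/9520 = 1/140 = 0.01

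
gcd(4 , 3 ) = 1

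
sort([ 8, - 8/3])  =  [ - 8/3,8 ]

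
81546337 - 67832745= 13713592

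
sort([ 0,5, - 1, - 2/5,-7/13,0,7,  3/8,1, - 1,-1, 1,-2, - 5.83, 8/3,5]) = [ - 5.83, - 2,  -  1,-1,-1,-7/13, - 2/5,0 , 0, 3/8,1,1,8/3,5, 5,7 ]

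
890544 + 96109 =986653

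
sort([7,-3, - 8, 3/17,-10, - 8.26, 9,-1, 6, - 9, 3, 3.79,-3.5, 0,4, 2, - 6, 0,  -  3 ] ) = [  -  10, - 9, -8.26, - 8,  -  6 , - 3.5,  -  3,  -  3, - 1,0, 0,3/17, 2, 3, 3.79, 4,  6, 7, 9]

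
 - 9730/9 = -1082+8/9 = - 1081.11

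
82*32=2624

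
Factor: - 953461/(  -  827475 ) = 3^(  -  1)*5^(  -  2)*11^(  -  1 )  *17^(  -  1 )*59^(-1 )*157^1*6073^1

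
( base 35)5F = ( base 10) 190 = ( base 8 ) 276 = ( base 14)d8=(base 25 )7f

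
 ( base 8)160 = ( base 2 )1110000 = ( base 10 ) 112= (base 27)44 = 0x70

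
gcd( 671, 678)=1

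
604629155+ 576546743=1181175898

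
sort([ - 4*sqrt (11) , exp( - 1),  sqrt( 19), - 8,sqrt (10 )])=[ - 4*sqrt(11 ), - 8,exp (-1 ),sqrt( 10) , sqrt ( 19) ]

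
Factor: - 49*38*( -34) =63308 =2^2*7^2*17^1*19^1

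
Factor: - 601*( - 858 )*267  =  137680686 = 2^1*3^2*11^1*13^1*89^1*601^1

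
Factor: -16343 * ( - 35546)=580928278 = 2^1*7^1*59^1*277^1*2539^1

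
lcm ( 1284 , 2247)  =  8988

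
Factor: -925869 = -3^1*7^1*44089^1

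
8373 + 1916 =10289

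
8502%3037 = 2428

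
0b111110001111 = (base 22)851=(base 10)3983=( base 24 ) 6ln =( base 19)b0c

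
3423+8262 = 11685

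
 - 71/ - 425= 71/425 = 0.17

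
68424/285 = 22808/95= 240.08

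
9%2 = 1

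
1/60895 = 1/60895 = 0.00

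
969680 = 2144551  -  1174871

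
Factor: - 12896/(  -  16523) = 32/41 = 2^5 * 41^( - 1 ) 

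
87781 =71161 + 16620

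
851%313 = 225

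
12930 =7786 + 5144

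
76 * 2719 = 206644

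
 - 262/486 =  - 131/243 = - 0.54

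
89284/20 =22321/5 = 4464.20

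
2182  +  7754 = 9936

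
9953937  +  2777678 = 12731615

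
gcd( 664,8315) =1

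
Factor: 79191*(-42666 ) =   -  2^1*3^4*7^1*13^1*419^1*547^1   =  -  3378763206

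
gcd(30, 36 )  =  6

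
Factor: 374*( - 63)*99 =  - 2^1*3^4*7^1*11^2*17^1 = -2332638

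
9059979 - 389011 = 8670968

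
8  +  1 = 9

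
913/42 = 21+31/42=21.74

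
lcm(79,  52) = 4108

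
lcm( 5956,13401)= 53604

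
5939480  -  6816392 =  - 876912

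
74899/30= 2496 + 19/30= 2496.63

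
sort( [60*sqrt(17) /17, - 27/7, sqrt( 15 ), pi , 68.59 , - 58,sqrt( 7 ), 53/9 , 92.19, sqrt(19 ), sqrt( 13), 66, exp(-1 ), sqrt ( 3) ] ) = [-58,  -  27/7, exp(-1 ), sqrt( 3 ),  sqrt( 7 ), pi,sqrt(13),sqrt ( 15), sqrt( 19),53/9,60 *sqrt( 17)/17, 66, 68.59, 92.19 ] 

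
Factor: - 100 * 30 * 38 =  -2^4*3^1*5^3 * 19^1 = -  114000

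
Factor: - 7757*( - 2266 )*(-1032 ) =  - 18139837584 = -2^4*3^1*11^1*43^1*103^1*7757^1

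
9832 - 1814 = 8018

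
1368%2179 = 1368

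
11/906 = 11/906 = 0.01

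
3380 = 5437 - 2057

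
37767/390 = 96 + 109/130  =  96.84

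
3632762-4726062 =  - 1093300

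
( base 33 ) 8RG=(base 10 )9619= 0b10010110010011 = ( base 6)112311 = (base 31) A09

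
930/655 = 1 + 55/131 =1.42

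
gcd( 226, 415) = 1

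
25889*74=1915786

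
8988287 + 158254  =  9146541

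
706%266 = 174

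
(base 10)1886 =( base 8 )3536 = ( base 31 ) 1tq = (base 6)12422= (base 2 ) 11101011110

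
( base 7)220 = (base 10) 112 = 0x70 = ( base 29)3p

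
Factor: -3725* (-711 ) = 2648475= 3^2*5^2*79^1*149^1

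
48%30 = 18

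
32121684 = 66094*486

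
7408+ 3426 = 10834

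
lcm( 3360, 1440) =10080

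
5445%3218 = 2227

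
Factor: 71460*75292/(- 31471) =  - 5380366320/31471 = - 2^4*3^2*5^1*7^1*11^( - 1 )*397^1*2689^1*2861^(-1) 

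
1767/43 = 41 + 4/43= 41.09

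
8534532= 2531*3372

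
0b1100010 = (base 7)200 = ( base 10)98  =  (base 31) 35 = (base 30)38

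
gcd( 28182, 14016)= 6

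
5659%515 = 509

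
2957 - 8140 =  - 5183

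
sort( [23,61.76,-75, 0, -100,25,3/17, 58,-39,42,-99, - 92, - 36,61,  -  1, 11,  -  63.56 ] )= [ - 100 ,  -  99,-92, - 75,- 63.56, - 39, - 36,  -  1,0, 3/17, 11, 23,25,42, 58,61, 61.76]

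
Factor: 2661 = 3^1*887^1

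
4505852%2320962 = 2184890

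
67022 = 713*94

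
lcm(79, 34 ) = 2686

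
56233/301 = 56233/301 = 186.82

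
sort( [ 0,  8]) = [ 0, 8]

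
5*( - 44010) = - 220050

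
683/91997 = 683/91997 = 0.01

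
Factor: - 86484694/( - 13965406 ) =43242347/6982703= 7^( - 1)*13^( - 1 )*19^1 * 76733^( - 1) * 2275913^1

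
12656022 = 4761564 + 7894458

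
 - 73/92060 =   -  1 + 91987/92060 = - 0.00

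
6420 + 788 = 7208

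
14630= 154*95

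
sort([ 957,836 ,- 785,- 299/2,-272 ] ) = [-785,-272,  -  299/2,836,957 ] 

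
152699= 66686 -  - 86013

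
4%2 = 0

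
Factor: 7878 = 2^1*3^1*13^1*101^1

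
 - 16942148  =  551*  ( - 30748 ) 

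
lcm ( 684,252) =4788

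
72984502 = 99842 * 731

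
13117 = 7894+5223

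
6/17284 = 3/8642=0.00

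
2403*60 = 144180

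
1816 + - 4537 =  - 2721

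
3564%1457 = 650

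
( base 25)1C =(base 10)37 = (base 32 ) 15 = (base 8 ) 45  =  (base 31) 16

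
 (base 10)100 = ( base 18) 5a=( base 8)144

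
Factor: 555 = 3^1*5^1 *37^1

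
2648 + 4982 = 7630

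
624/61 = 624/61 = 10.23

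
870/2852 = 435/1426=0.31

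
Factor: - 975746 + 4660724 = 3684978 = 2^1*3^2*11^1 * 37^1 * 503^1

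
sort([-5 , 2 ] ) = [ - 5 , 2]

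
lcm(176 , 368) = 4048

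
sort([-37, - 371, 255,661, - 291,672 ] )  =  [ - 371 ,  -  291, -37, 255,661,672]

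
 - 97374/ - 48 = 2028 + 5/8 = 2028.62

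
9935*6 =59610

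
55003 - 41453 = 13550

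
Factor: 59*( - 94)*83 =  - 2^1 *47^1*59^1*83^1 = - 460318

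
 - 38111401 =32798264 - 70909665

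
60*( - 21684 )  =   - 1301040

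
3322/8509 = 3322/8509 = 0.39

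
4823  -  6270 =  - 1447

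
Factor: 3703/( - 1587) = -7/3 = - 3^( - 1)*7^1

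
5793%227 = 118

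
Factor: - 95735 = -5^1*41^1*467^1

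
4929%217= 155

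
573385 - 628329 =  - 54944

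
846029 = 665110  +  180919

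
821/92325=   821/92325 = 0.01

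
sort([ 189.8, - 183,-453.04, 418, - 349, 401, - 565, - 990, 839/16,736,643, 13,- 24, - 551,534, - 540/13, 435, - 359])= [ - 990, - 565, - 551, - 453.04 ,-359, - 349, - 183, - 540/13, -24,13,839/16,  189.8  ,  401,418,435, 534,643,736] 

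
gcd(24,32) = 8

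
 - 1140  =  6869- 8009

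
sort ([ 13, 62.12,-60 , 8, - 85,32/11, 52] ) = [ - 85,-60, 32/11,8 , 13 , 52,62.12]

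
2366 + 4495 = 6861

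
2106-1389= 717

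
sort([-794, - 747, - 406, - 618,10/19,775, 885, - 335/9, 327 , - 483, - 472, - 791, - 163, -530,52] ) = [ - 794, - 791, - 747, - 618,- 530, - 483, - 472, - 406, - 163, - 335/9,10/19, 52,  327, 775 , 885 ]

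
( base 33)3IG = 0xf25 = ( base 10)3877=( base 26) 5J3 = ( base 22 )805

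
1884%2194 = 1884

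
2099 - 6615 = - 4516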